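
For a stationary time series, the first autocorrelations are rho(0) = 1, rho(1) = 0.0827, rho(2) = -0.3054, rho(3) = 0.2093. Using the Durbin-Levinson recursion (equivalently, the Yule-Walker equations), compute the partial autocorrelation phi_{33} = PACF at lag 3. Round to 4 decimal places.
\phi_{33} = 0.3000

The PACF at lag k is phi_{kk}, the last component of the solution
to the Yule-Walker system G_k phi = r_k where
  (G_k)_{ij} = rho(|i - j|), (r_k)_i = rho(i), i,j = 1..k.
Equivalently, Durbin-Levinson gives phi_{kk} iteratively:
  phi_{11} = rho(1)
  phi_{kk} = [rho(k) - sum_{j=1..k-1} phi_{k-1,j} rho(k-j)]
            / [1 - sum_{j=1..k-1} phi_{k-1,j} rho(j)],
  phi_{k,j} = phi_{k-1,j} - phi_{kk} phi_{k-1,k-j},  j = 1..k-1.
Step k = 1:
  phi_11 = rho(1) = 0.0827.
Step k = 2:
  phi_22 = [rho(2) - phi_11 rho(1)] / [1 - phi_11 rho(1)] = [-0.3054 - (0.0827)(0.0827)] / [1 - (0.0827)(0.0827)]
         = -0.31223929 / 0.99316071 = -0.314389.
  Update: phi_21 = phi_11 - phi_22 phi_11 = 0.0827 - (-0.314389)(0.0827) = 0.1087.
Step k = 3:
  phi_33 = [rho(3) - phi_21 rho(2) - phi_22 rho(1)] / [1 - phi_21 rho(1) - phi_22 rho(2)]
    numerator   = 0.2093 - (0.1087)(-0.3054) - (-0.314389)(0.0827) = 0.26849699
    denominator = 1 - (0.1087)(0.0827) - (-0.314389)(-0.3054) = 0.89499596
  phi_33 = 0.26849699 / 0.89499596 = 0.3.
Therefore phi_{33} = 0.3000.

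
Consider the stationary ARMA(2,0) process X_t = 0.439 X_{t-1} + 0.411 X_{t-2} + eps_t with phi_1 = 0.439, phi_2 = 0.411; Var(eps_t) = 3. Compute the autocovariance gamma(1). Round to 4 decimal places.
\gamma(1) = 6.0531

Multiply the model equation by X_{t-k} and take expectations. With theta_0 = psi_0 = 1 and psi_j the MA(infinity) weights, this gives
  gamma(k) - sum_i phi_i gamma(k-i) = c_k,
  c_k = sigma^2 * sum_{j=k..q} theta_j psi_{j-k}   (c_k = 0 for k > q),
using gamma(-m) = gamma(m).
Pure AR (q = 0): c_0 = sigma^2 = 3, c_k = 0 for k >= 1.
Equations for k = 0, 1, 2 (AR order 2, c_2 = 0):
  (E0) gamma(0) = phi_1 gamma(1) + phi_2 gamma(2) + c_0
  (E1) gamma(1) = phi_1 gamma(0) + phi_2 gamma(1) + c_1
  (E2) gamma(2) = phi_1 gamma(1) + phi_2 gamma(0)
From (E1): gamma(1) = A gamma(0) + B with
  A = phi_1 / (1 - phi_2) = 0.439 / 0.589 = 0.745331,   B = c_1 / (1 - phi_2) = 0 / 0.589 = 0.
Insert (E2) into (E0): gamma(0) (1 - phi_2^2) = phi_1 (1 + phi_2) gamma(1) + c_0.
  phi_1 (1 + phi_2) = (0.439)(1.411) = 0.619429,   1 - phi_2^2 = 0.831079.
Replace gamma(1) by A gamma(0) + B and collect gamma(0):
  gamma(0) [0.831079 - (0.619429)(0.745331)] = c_0 = 3
  gamma(0) * 0.369399 = 3
  gamma(0) = 3 / 0.369399 = 8.121293.
  gamma(1) = A gamma(0) = (0.745331)(8.121293) = 6.053052.
Therefore gamma(1) = 6.0531 (to 4 decimal places).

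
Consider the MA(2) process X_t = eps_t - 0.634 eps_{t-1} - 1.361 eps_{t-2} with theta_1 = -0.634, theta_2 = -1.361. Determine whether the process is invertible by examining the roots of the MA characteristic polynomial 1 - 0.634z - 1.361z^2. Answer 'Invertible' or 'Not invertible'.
\text{Not invertible}

The MA(q) characteristic polynomial is P(z) = 1 - 0.634z - 1.361z^2.
Invertibility requires all roots to lie outside the unit circle, i.e. |z| > 1 for every root.
Set 1 + (-0.634) z + (-1.361) z^2 = 0, i.e. a z^2 + b z + c = 0 with a = -1.361, b = -0.634, c = 1.
Discriminant D = b^2 - 4ac = (-0.634)^2 - 4*(-1.361)*1 = 0.401956 - (-5.444) = 5.845956.
D >= 0, so the roots are real: z = (-b +/- sqrt(D)) / (2a) = (0.634 +/- 2.417841) / (-2.722).
  z_1 = (0.634 + 2.417841) / (-2.722) = -1.1212,   |z_1| = 1.1212.
  z_2 = (0.634 - 2.417841) / (-2.722) = 0.6553,   |z_2| = 0.6553.
Moduli of all roots: 1.1212, 0.6553.
All moduli strictly greater than 1? No.
Verdict: Not invertible.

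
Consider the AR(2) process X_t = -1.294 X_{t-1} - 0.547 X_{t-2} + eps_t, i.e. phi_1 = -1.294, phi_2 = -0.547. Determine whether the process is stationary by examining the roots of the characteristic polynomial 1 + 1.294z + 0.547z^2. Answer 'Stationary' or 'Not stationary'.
\text{Stationary}

The AR(p) characteristic polynomial is P(z) = 1 + 1.294z + 0.547z^2.
Stationarity requires all roots to lie outside the unit circle, i.e. |z| > 1 for every root.
Set 1 + (1.294) z + (0.547) z^2 = 0, i.e. a z^2 + b z + c = 0 with a = 0.547, b = 1.294, c = 1.
Discriminant D = b^2 - 4ac = (1.294)^2 - 4*(0.547)*1 = 1.674436 - (2.188) = -0.513564.
D < 0, so the roots are the complex-conjugate pair z = (-b +/- i sqrt(-D)) / (2a) = -1.1828 +/- 0.6551i.
For a conjugate pair |z|^2 = z * conj(z) = (product of roots) = c/a = 1/(0.547) = 1.828154, so |z| = sqrt(1.828154) = 1.3521 for both roots.
Moduli of all roots: 1.3521, 1.3521.
All moduli strictly greater than 1? Yes.
Verdict: Stationary.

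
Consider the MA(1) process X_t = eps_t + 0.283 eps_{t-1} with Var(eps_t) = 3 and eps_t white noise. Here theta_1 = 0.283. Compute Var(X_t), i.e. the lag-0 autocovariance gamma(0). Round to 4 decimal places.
\gamma(0) = 3.2403

For an MA(q) process X_t = eps_t + sum_i theta_i eps_{t-i} with
Var(eps_t) = sigma^2, the variance is
  gamma(0) = sigma^2 * (1 + sum_i theta_i^2).
  sum_i theta_i^2 = (0.283)^2 = 0.080089.
  gamma(0) = 3 * (1 + 0.080089) = 3 * 1.080089 = 3.240267, which rounds to 3.2403.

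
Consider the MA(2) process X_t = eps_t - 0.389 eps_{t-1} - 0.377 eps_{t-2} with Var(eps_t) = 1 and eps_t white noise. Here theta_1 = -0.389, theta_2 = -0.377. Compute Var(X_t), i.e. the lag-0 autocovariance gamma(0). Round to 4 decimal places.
\gamma(0) = 1.2935

For an MA(q) process X_t = eps_t + sum_i theta_i eps_{t-i} with
Var(eps_t) = sigma^2, the variance is
  gamma(0) = sigma^2 * (1 + sum_i theta_i^2).
  sum_i theta_i^2 = (-0.389)^2 + (-0.377)^2 = 0.151321 + 0.142129 = 0.29345.
  gamma(0) = 1 * (1 + 0.29345) = 1 * 1.29345 = 1.29345, which rounds to 1.2935.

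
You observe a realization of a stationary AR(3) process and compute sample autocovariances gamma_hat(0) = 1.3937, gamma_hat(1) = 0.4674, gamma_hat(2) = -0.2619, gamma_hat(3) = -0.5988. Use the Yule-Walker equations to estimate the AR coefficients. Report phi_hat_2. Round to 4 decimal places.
\hat\phi_{2} = -0.2061

The Yule-Walker equations for an AR(p) process read, in matrix form,
  Gamma_p phi = r_p,   with   (Gamma_p)_{ij} = gamma(|i - j|),
                       (r_p)_i = gamma(i),   i,j = 1..p.
Substitute the sample gammas (Toeplitz matrix and right-hand side of size 3):
  Gamma_p = [[1.3937, 0.4674, -0.2619], [0.4674, 1.3937, 0.4674], [-0.2619, 0.4674, 1.3937]]
  r_p     = [0.4674, -0.2619, -0.5988]
Written out (R1..R3):
  (R1) 1.3937 phi_1 + 0.4674 phi_2 - 0.2619 phi_3 = 0.4674
  (R2) 0.4674 phi_1 + 1.3937 phi_2 + 0.4674 phi_3 = -0.2619
  (R3) -0.2619 phi_1 + 0.4674 phi_2 + 1.3937 phi_3 = -0.5988
Gaussian elimination:
  R2 <- R2 - (0.4674/1.3937) R1 = R2 - (0.335366) R1:  1.23695 phi_2 + 0.555232 phi_3 = -0.41865
  R3 <- R3 - (-0.2619/1.3937) R1 = R3 - (-0.187917) R1:  0.555232 phi_2 + 1.344485 phi_3 = -0.510968
  R3 <- R3 - (0.555232/1.23695) R2 = R3 - (0.448872) R2:  1.095256 phi_3 = -0.323047
Back-substitution:
  phi_hat_3 = -0.323047 / 1.095256 = -0.294951
  phi_hat_2 = (-0.41865 - (0.555232)(-0.294951)) / 1.23695 = -0.206058
  phi_hat_1 = (0.4674 - (0.4674)(-0.206058) - (-0.2619)(-0.294951)) / 1.3937 = 0.349045
So phi_hat = [0.3490, -0.2061, -0.2950].
Therefore phi_hat_2 = -0.2061.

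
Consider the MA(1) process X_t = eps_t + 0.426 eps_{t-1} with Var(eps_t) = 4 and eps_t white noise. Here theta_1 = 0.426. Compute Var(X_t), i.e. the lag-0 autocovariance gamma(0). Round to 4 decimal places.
\gamma(0) = 4.7259

For an MA(q) process X_t = eps_t + sum_i theta_i eps_{t-i} with
Var(eps_t) = sigma^2, the variance is
  gamma(0) = sigma^2 * (1 + sum_i theta_i^2).
  sum_i theta_i^2 = (0.426)^2 = 0.181476.
  gamma(0) = 4 * (1 + 0.181476) = 4 * 1.181476 = 4.725904, which rounds to 4.7259.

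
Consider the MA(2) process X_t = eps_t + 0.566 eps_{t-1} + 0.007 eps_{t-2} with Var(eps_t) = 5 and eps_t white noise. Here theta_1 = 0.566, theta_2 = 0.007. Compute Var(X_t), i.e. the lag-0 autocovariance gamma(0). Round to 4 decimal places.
\gamma(0) = 6.6020

For an MA(q) process X_t = eps_t + sum_i theta_i eps_{t-i} with
Var(eps_t) = sigma^2, the variance is
  gamma(0) = sigma^2 * (1 + sum_i theta_i^2).
  sum_i theta_i^2 = (0.566)^2 + (0.007)^2 = 0.320356 + 0.000049 = 0.320405.
  gamma(0) = 5 * (1 + 0.320405) = 5 * 1.320405 = 6.602025, which rounds to 6.6020.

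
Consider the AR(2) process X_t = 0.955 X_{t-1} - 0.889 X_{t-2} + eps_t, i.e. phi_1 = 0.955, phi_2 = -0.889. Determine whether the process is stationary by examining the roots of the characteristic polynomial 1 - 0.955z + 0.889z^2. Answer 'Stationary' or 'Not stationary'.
\text{Stationary}

The AR(p) characteristic polynomial is P(z) = 1 - 0.955z + 0.889z^2.
Stationarity requires all roots to lie outside the unit circle, i.e. |z| > 1 for every root.
Set 1 + (-0.955) z + (0.889) z^2 = 0, i.e. a z^2 + b z + c = 0 with a = 0.889, b = -0.955, c = 1.
Discriminant D = b^2 - 4ac = (-0.955)^2 - 4*(0.889)*1 = 0.912025 - (3.556) = -2.643975.
D < 0, so the roots are the complex-conjugate pair z = (-b +/- i sqrt(-D)) / (2a) = 0.5371 +/- 0.9145i.
For a conjugate pair |z|^2 = z * conj(z) = (product of roots) = c/a = 1/(0.889) = 1.124859, so |z| = sqrt(1.124859) = 1.0606 for both roots.
Moduli of all roots: 1.0606, 1.0606.
All moduli strictly greater than 1? Yes.
Verdict: Stationary.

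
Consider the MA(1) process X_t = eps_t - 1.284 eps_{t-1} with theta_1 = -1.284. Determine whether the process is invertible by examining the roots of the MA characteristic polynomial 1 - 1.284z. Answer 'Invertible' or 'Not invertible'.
\text{Not invertible}

The MA(q) characteristic polynomial is P(z) = 1 - 1.284z.
Invertibility requires all roots to lie outside the unit circle, i.e. |z| > 1 for every root.
This is linear in z: 1 + (-1.284) z = 0  =>  z = -1/(-1.284) = 0.778816,  |z| = 0.778816.
Moduli of all roots: 0.7788.
All moduli strictly greater than 1? No.
Verdict: Not invertible.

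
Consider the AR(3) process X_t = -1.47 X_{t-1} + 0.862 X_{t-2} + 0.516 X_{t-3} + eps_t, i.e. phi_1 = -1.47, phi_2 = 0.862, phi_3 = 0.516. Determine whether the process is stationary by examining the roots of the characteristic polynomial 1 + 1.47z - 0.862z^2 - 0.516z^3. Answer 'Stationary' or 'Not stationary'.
\text{Not stationary}

The AR(p) characteristic polynomial is P(z) = 1 + 1.47z - 0.862z^2 - 0.516z^3.
Stationarity requires all roots to lie outside the unit circle, i.e. |z| > 1 for every root.
Degree 3: look for a simple real root z0 first, then factor out (1 - z/z0) and solve the remaining quadratic.
Testing z0 = -2.5: P(-2.5) = 1 + (1.47)(-2.5) + (-0.862)(-2.5)^2 + (-0.516)(-2.5)^3
  = 1 + (-3.675) + (-5.3875) + (8.0625) = 0.  So z_0 = -2.5 is a root, |z_0| = 2.5.
Divide out the factor (1 + 0.4 z) = (1 - z/z0) (since 1/z0 = -0.4):
  P(z) = (1 + 0.4 z)(1 + (1.07) z + (-1.29) z^2)
  [check: z-coef 1.07 - (-0.4) = 1.47; z^2-coef -1.29 - (-0.4)(1.07) = -0.862; z^3-coef -(-0.4)(-1.29) = -0.516.]
Remaining roots from the quadratic factor 1 + (1.07) z + (-1.29) z^2:
  Set 1 + (1.07) z + (-1.29) z^2 = 0, i.e. a z^2 + b z + c = 0 with a = -1.29, b = 1.07, c = 1.
  Discriminant D = b^2 - 4ac = (1.07)^2 - 4*(-1.29)*1 = 1.1449 - (-5.16) = 6.3049.
  D >= 0, so the roots are real: z = (-b +/- sqrt(D)) / (2a) = (-1.07 +/- 2.510956) / (-2.58).
    z_1 = (-1.07 + 2.510956) / (-2.58) = -0.5585,   |z_1| = 0.5585.
    z_2 = (-1.07 - 2.510956) / (-2.58) = 1.388,   |z_2| = 1.388.
Moduli of all roots: 2.5000, 0.5585, 1.3880.
All moduli strictly greater than 1? No.
Verdict: Not stationary.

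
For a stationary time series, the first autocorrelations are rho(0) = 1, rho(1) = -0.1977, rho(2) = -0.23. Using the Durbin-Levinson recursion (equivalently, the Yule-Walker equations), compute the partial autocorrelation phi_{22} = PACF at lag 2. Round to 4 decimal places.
\phi_{22} = -0.2800

The PACF at lag k is phi_{kk}, the last component of the solution
to the Yule-Walker system G_k phi = r_k where
  (G_k)_{ij} = rho(|i - j|), (r_k)_i = rho(i), i,j = 1..k.
Equivalently, Durbin-Levinson gives phi_{kk} iteratively:
  phi_{11} = rho(1)
  phi_{kk} = [rho(k) - sum_{j=1..k-1} phi_{k-1,j} rho(k-j)]
            / [1 - sum_{j=1..k-1} phi_{k-1,j} rho(j)],
  phi_{k,j} = phi_{k-1,j} - phi_{kk} phi_{k-1,k-j},  j = 1..k-1.
Step k = 1:
  phi_11 = rho(1) = -0.1977.
Step k = 2:
  phi_22 = [rho(2) - phi_11 rho(1)] / [1 - phi_11 rho(1)] = [-0.23 - (-0.1977)(-0.1977)] / [1 - (-0.1977)(-0.1977)]
         = -0.26908529 / 0.96091471 = -0.28.
Therefore phi_{22} = -0.2800.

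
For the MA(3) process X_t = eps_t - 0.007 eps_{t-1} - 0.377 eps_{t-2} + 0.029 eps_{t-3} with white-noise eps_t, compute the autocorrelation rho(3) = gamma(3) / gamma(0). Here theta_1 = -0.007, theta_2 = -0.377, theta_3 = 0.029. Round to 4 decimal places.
\rho(3) = 0.0254

For an MA(q) process with theta_0 = 1, the autocovariance is
  gamma(k) = sigma^2 * sum_{i=0..q-k} theta_i * theta_{i+k},
and rho(k) = gamma(k) / gamma(0). Sigma^2 cancels.
  numerator   = (1)*(0.029) = 0.029.
  denominator = (1)^2 + (-0.007)^2 + (-0.377)^2 + (0.029)^2 = 1.143019.
  rho(3) = 0.029 / 1.143019 = 0.0254.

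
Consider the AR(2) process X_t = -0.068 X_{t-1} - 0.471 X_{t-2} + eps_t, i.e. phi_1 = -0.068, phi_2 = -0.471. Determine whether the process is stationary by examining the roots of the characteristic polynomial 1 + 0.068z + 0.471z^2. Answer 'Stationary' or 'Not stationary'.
\text{Stationary}

The AR(p) characteristic polynomial is P(z) = 1 + 0.068z + 0.471z^2.
Stationarity requires all roots to lie outside the unit circle, i.e. |z| > 1 for every root.
Set 1 + (0.068) z + (0.471) z^2 = 0, i.e. a z^2 + b z + c = 0 with a = 0.471, b = 0.068, c = 1.
Discriminant D = b^2 - 4ac = (0.068)^2 - 4*(0.471)*1 = 0.004624 - (1.884) = -1.879376.
D < 0, so the roots are the complex-conjugate pair z = (-b +/- i sqrt(-D)) / (2a) = -0.0722 +/- 1.4553i.
For a conjugate pair |z|^2 = z * conj(z) = (product of roots) = c/a = 1/(0.471) = 2.123142, so |z| = sqrt(2.123142) = 1.4571 for both roots.
Moduli of all roots: 1.4571, 1.4571.
All moduli strictly greater than 1? Yes.
Verdict: Stationary.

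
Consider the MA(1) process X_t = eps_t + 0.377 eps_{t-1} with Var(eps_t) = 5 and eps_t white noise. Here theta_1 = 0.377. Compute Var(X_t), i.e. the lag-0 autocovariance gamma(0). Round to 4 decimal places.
\gamma(0) = 5.7106

For an MA(q) process X_t = eps_t + sum_i theta_i eps_{t-i} with
Var(eps_t) = sigma^2, the variance is
  gamma(0) = sigma^2 * (1 + sum_i theta_i^2).
  sum_i theta_i^2 = (0.377)^2 = 0.142129.
  gamma(0) = 5 * (1 + 0.142129) = 5 * 1.142129 = 5.710645, which rounds to 5.7106.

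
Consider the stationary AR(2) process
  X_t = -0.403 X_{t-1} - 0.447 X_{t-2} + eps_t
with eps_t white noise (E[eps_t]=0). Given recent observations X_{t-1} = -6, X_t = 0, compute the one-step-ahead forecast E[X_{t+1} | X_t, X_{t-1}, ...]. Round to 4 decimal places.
E[X_{t+1} \mid \mathcal F_t] = 2.6820

For an AR(p) model X_t = c + sum_i phi_i X_{t-i} + eps_t, the
one-step-ahead conditional mean is
  E[X_{t+1} | X_t, ...] = c + sum_i phi_i X_{t+1-i}.
Substitute known values:
  E[X_{t+1} | ...] = (-0.403) * (0) + (-0.447) * (-6)
                   = 2.6820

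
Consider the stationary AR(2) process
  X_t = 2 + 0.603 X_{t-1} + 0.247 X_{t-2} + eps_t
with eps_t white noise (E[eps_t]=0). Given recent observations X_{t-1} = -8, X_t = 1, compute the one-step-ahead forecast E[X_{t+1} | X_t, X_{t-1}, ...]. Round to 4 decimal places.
E[X_{t+1} \mid \mathcal F_t] = 0.6270

For an AR(p) model X_t = c + sum_i phi_i X_{t-i} + eps_t, the
one-step-ahead conditional mean is
  E[X_{t+1} | X_t, ...] = c + sum_i phi_i X_{t+1-i}.
Substitute known values:
  E[X_{t+1} | ...] = 2 + (0.603) * (1) + (0.247) * (-8)
                   = 0.6270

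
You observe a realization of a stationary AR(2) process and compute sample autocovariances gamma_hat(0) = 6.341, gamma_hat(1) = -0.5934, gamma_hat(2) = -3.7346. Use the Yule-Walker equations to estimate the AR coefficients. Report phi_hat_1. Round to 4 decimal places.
\hat\phi_{1} = -0.1500

The Yule-Walker equations for an AR(p) process read, in matrix form,
  Gamma_p phi = r_p,   with   (Gamma_p)_{ij} = gamma(|i - j|),
                       (r_p)_i = gamma(i),   i,j = 1..p.
Substitute the sample gammas (Toeplitz matrix and right-hand side of size 2):
  Gamma_p = [[6.341, -0.5934], [-0.5934, 6.341]]
  r_p     = [-0.5934, -3.7346]
Written out:
  6.341 phi_1 - 0.5934 phi_2 = -0.5934
  -0.5934 phi_1 + 6.341 phi_2 = -3.7346
Solve by Cramer's rule:
  det = gamma(0)^2 - gamma(1)^2 = (6.341)^2 - (-0.5934)^2 = 40.208281 - 0.35212356 = 39.85615744
  phi_hat_1 = [gamma(1) gamma(0) - gamma(1) gamma(2)] / det = [(-0.5934)(6.341) - (-0.5934)(-3.7346)] / 39.85615744 = -5.97886104 / 39.85615744 = -0.15
  phi_hat_2 = [gamma(0) gamma(2) - gamma(1)^2] / det = [(6.341)(-3.7346) - (-0.5934)^2] / 39.85615744 = -24.03322216 / 39.85615744 = -0.603
So phi_hat = [-0.1500, -0.6030].
Therefore phi_hat_1 = -0.1500.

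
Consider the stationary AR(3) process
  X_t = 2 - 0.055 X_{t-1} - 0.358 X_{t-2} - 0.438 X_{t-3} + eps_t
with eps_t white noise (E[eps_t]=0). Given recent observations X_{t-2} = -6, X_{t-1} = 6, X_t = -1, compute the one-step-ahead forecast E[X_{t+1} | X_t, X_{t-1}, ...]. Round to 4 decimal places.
E[X_{t+1} \mid \mathcal F_t] = 2.5350

For an AR(p) model X_t = c + sum_i phi_i X_{t-i} + eps_t, the
one-step-ahead conditional mean is
  E[X_{t+1} | X_t, ...] = c + sum_i phi_i X_{t+1-i}.
Substitute known values:
  E[X_{t+1} | ...] = 2 + (-0.055) * (-1) + (-0.358) * (6) + (-0.438) * (-6)
                   = 2.5350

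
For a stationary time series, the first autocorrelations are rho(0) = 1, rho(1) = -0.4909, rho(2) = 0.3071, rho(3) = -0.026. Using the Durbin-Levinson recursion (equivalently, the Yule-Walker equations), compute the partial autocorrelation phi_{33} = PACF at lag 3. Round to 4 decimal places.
\phi_{33} = 0.2050

The PACF at lag k is phi_{kk}, the last component of the solution
to the Yule-Walker system G_k phi = r_k where
  (G_k)_{ij} = rho(|i - j|), (r_k)_i = rho(i), i,j = 1..k.
Equivalently, Durbin-Levinson gives phi_{kk} iteratively:
  phi_{11} = rho(1)
  phi_{kk} = [rho(k) - sum_{j=1..k-1} phi_{k-1,j} rho(k-j)]
            / [1 - sum_{j=1..k-1} phi_{k-1,j} rho(j)],
  phi_{k,j} = phi_{k-1,j} - phi_{kk} phi_{k-1,k-j},  j = 1..k-1.
Step k = 1:
  phi_11 = rho(1) = -0.4909.
Step k = 2:
  phi_22 = [rho(2) - phi_11 rho(1)] / [1 - phi_11 rho(1)] = [0.3071 - (-0.4909)(-0.4909)] / [1 - (-0.4909)(-0.4909)]
         = 0.06611719 / 0.75901719 = 0.087109.
  Update: phi_21 = phi_11 - phi_22 phi_11 = -0.4909 - (0.087109)(-0.4909) = -0.448138.
Step k = 3:
  phi_33 = [rho(3) - phi_21 rho(2) - phi_22 rho(1)] / [1 - phi_21 rho(1) - phi_22 rho(2)]
    numerator   = -0.026 - (-0.448138)(0.3071) - (0.087109)(-0.4909) = 0.15438503
    denominator = 1 - (-0.448138)(-0.4909) - (0.087109)(0.3071) = 0.75325779
  phi_33 = 0.15438503 / 0.75325779 = 0.205.
Therefore phi_{33} = 0.2050.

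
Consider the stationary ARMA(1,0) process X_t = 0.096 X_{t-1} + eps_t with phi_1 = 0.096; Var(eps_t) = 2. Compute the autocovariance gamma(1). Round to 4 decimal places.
\gamma(1) = 0.1938

Multiply the model equation by X_{t-k} and take expectations. With theta_0 = psi_0 = 1 and psi_j the MA(infinity) weights, this gives
  gamma(k) - sum_i phi_i gamma(k-i) = c_k,
  c_k = sigma^2 * sum_{j=k..q} theta_j psi_{j-k}   (c_k = 0 for k > q),
using gamma(-m) = gamma(m).
Pure AR (q = 0): c_0 = sigma^2 = 2, c_k = 0 for k >= 1.
Equations for k = 0 and k = 1 (AR order 1):
  gamma(0) = phi_1 gamma(1) + c_0
  gamma(1) = phi_1 gamma(0) + c_1
Substituting the second into the first: gamma(0) (1 - phi_1^2) = c_0 + phi_1 c_1, so
  gamma(0) = c_0 / (1 - phi_1^2) = 2 / (1 - (0.096)^2) = 2 / 0.990784 = 2.018603.
  gamma(1) = phi_1 gamma(0) = (0.096)(2.018603) = 0.193786.
Therefore gamma(1) = 0.1938 (to 4 decimal places).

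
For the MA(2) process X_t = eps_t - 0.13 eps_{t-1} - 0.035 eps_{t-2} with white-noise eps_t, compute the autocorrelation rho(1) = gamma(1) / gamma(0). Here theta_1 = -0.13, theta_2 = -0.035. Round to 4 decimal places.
\rho(1) = -0.1232

For an MA(q) process with theta_0 = 1, the autocovariance is
  gamma(k) = sigma^2 * sum_{i=0..q-k} theta_i * theta_{i+k},
and rho(k) = gamma(k) / gamma(0). Sigma^2 cancels.
  numerator   = (1)*(-0.13) + (-0.13)*(-0.035) = -0.12545.
  denominator = (1)^2 + (-0.13)^2 + (-0.035)^2 = 1.018125.
  rho(1) = -0.12545 / 1.018125 = -0.1232.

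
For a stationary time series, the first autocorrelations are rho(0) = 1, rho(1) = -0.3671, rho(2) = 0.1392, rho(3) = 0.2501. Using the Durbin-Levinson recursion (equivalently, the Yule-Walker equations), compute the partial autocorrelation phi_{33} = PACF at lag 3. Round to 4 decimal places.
\phi_{33} = 0.3500

The PACF at lag k is phi_{kk}, the last component of the solution
to the Yule-Walker system G_k phi = r_k where
  (G_k)_{ij} = rho(|i - j|), (r_k)_i = rho(i), i,j = 1..k.
Equivalently, Durbin-Levinson gives phi_{kk} iteratively:
  phi_{11} = rho(1)
  phi_{kk} = [rho(k) - sum_{j=1..k-1} phi_{k-1,j} rho(k-j)]
            / [1 - sum_{j=1..k-1} phi_{k-1,j} rho(j)],
  phi_{k,j} = phi_{k-1,j} - phi_{kk} phi_{k-1,k-j},  j = 1..k-1.
Step k = 1:
  phi_11 = rho(1) = -0.3671.
Step k = 2:
  phi_22 = [rho(2) - phi_11 rho(1)] / [1 - phi_11 rho(1)] = [0.1392 - (-0.3671)(-0.3671)] / [1 - (-0.3671)(-0.3671)]
         = 0.00443759 / 0.86523759 = 0.005129.
  Update: phi_21 = phi_11 - phi_22 phi_11 = -0.3671 - (0.005129)(-0.3671) = -0.365217.
Step k = 3:
  phi_33 = [rho(3) - phi_21 rho(2) - phi_22 rho(1)] / [1 - phi_21 rho(1) - phi_22 rho(2)]
    numerator   = 0.2501 - (-0.365217)(0.1392) - (0.005129)(-0.3671) = 0.302821
    denominator = 1 - (-0.365217)(-0.3671) - (0.005129)(0.1392) = 0.86521483
  phi_33 = 0.302821 / 0.86521483 = 0.35.
Therefore phi_{33} = 0.3500.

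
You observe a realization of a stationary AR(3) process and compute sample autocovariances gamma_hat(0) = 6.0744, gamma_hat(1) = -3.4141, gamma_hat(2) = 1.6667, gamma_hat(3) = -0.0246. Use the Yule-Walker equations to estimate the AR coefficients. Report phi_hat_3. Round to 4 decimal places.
\hat\phi_{3} = 0.1840

The Yule-Walker equations for an AR(p) process read, in matrix form,
  Gamma_p phi = r_p,   with   (Gamma_p)_{ij} = gamma(|i - j|),
                       (r_p)_i = gamma(i),   i,j = 1..p.
Substitute the sample gammas (Toeplitz matrix and right-hand side of size 3):
  Gamma_p = [[6.0744, -3.4141, 1.6667], [-3.4141, 6.0744, -3.4141], [1.6667, -3.4141, 6.0744]]
  r_p     = [-3.4141, 1.6667, -0.0246]
Written out (R1..R3):
  (R1) 6.0744 phi_1 - 3.4141 phi_2 + 1.6667 phi_3 = -3.4141
  (R2) -3.4141 phi_1 + 6.0744 phi_2 - 3.4141 phi_3 = 1.6667
  (R3) 1.6667 phi_1 - 3.4141 phi_2 + 6.0744 phi_3 = -0.0246
Gaussian elimination:
  R2 <- R2 - (-3.4141/6.0744) R1 = R2 - (-0.562047) R1:  4.155514 phi_2 - 2.477336 phi_3 = -0.252186
  R3 <- R3 - (1.6667/6.0744) R1 = R3 - (0.274381) R1:  -2.477336 phi_2 + 5.617089 phi_3 = 0.912164
  R3 <- R3 - (-2.477336/4.155514) R2 = R3 - (-0.596156) R2:  4.14021 phi_3 = 0.761822
Back-substitution:
  phi_hat_3 = 0.761822 / 4.14021 = 0.184006
  phi_hat_2 = (-0.252186 - (-2.477336)(0.184006)) / 4.155514 = 0.049009
  phi_hat_1 = (-3.4141 - (-3.4141)(0.049009) - (1.6667)(0.184006)) / 6.0744 = -0.584989
So phi_hat = [-0.5850, 0.0490, 0.1840].
Therefore phi_hat_3 = 0.1840.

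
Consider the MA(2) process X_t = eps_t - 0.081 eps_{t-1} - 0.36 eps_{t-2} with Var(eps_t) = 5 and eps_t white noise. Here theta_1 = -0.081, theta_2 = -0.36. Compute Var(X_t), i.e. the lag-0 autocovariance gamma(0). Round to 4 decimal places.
\gamma(0) = 5.6808

For an MA(q) process X_t = eps_t + sum_i theta_i eps_{t-i} with
Var(eps_t) = sigma^2, the variance is
  gamma(0) = sigma^2 * (1 + sum_i theta_i^2).
  sum_i theta_i^2 = (-0.081)^2 + (-0.36)^2 = 0.006561 + 0.1296 = 0.136161.
  gamma(0) = 5 * (1 + 0.136161) = 5 * 1.136161 = 5.680805, which rounds to 5.6808.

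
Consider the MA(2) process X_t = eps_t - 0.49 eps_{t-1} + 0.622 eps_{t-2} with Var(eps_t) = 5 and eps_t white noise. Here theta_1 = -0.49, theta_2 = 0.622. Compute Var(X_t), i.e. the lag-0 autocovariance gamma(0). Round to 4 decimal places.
\gamma(0) = 8.1349

For an MA(q) process X_t = eps_t + sum_i theta_i eps_{t-i} with
Var(eps_t) = sigma^2, the variance is
  gamma(0) = sigma^2 * (1 + sum_i theta_i^2).
  sum_i theta_i^2 = (-0.49)^2 + (0.622)^2 = 0.2401 + 0.386884 = 0.626984.
  gamma(0) = 5 * (1 + 0.626984) = 5 * 1.626984 = 8.13492, which rounds to 8.1349.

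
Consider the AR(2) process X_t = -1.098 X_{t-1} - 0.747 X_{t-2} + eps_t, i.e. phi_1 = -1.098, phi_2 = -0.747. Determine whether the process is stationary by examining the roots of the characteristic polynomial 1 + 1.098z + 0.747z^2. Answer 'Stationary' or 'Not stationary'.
\text{Stationary}

The AR(p) characteristic polynomial is P(z) = 1 + 1.098z + 0.747z^2.
Stationarity requires all roots to lie outside the unit circle, i.e. |z| > 1 for every root.
Set 1 + (1.098) z + (0.747) z^2 = 0, i.e. a z^2 + b z + c = 0 with a = 0.747, b = 1.098, c = 1.
Discriminant D = b^2 - 4ac = (1.098)^2 - 4*(0.747)*1 = 1.205604 - (2.988) = -1.782396.
D < 0, so the roots are the complex-conjugate pair z = (-b +/- i sqrt(-D)) / (2a) = -0.7349 +/- 0.8936i.
For a conjugate pair |z|^2 = z * conj(z) = (product of roots) = c/a = 1/(0.747) = 1.338688, so |z| = sqrt(1.338688) = 1.157 for both roots.
Moduli of all roots: 1.1570, 1.1570.
All moduli strictly greater than 1? Yes.
Verdict: Stationary.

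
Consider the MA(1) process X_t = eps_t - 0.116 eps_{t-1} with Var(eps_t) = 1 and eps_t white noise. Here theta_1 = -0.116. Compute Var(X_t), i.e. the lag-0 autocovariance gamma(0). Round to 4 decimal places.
\gamma(0) = 1.0135

For an MA(q) process X_t = eps_t + sum_i theta_i eps_{t-i} with
Var(eps_t) = sigma^2, the variance is
  gamma(0) = sigma^2 * (1 + sum_i theta_i^2).
  sum_i theta_i^2 = (-0.116)^2 = 0.013456.
  gamma(0) = 1 * (1 + 0.013456) = 1 * 1.013456 = 1.013456, which rounds to 1.0135.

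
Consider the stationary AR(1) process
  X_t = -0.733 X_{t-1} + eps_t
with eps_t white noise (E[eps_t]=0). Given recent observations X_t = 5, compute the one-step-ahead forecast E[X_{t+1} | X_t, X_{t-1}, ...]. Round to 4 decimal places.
E[X_{t+1} \mid \mathcal F_t] = -3.6650

For an AR(p) model X_t = c + sum_i phi_i X_{t-i} + eps_t, the
one-step-ahead conditional mean is
  E[X_{t+1} | X_t, ...] = c + sum_i phi_i X_{t+1-i}.
Substitute known values:
  E[X_{t+1} | ...] = (-0.733) * (5)
                   = -3.6650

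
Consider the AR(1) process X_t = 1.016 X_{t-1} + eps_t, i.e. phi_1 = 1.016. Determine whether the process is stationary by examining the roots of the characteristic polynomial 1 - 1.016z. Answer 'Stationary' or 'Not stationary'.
\text{Not stationary}

The AR(p) characteristic polynomial is P(z) = 1 - 1.016z.
Stationarity requires all roots to lie outside the unit circle, i.e. |z| > 1 for every root.
This is linear in z: 1 + (-1.016) z = 0  =>  z = -1/(-1.016) = 0.984252,  |z| = 0.984252.
Moduli of all roots: 0.9843.
All moduli strictly greater than 1? No.
Verdict: Not stationary.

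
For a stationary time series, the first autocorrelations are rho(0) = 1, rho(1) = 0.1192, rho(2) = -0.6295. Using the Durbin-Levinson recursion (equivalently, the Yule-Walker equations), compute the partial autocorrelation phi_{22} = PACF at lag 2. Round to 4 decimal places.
\phi_{22} = -0.6530

The PACF at lag k is phi_{kk}, the last component of the solution
to the Yule-Walker system G_k phi = r_k where
  (G_k)_{ij} = rho(|i - j|), (r_k)_i = rho(i), i,j = 1..k.
Equivalently, Durbin-Levinson gives phi_{kk} iteratively:
  phi_{11} = rho(1)
  phi_{kk} = [rho(k) - sum_{j=1..k-1} phi_{k-1,j} rho(k-j)]
            / [1 - sum_{j=1..k-1} phi_{k-1,j} rho(j)],
  phi_{k,j} = phi_{k-1,j} - phi_{kk} phi_{k-1,k-j},  j = 1..k-1.
Step k = 1:
  phi_11 = rho(1) = 0.1192.
Step k = 2:
  phi_22 = [rho(2) - phi_11 rho(1)] / [1 - phi_11 rho(1)] = [-0.6295 - (0.1192)(0.1192)] / [1 - (0.1192)(0.1192)]
         = -0.64370864 / 0.98579136 = -0.653.
Therefore phi_{22} = -0.6530.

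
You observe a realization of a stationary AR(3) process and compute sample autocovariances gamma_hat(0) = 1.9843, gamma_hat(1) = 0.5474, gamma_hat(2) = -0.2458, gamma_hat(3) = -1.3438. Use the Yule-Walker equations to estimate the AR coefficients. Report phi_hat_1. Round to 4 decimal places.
\hat\phi_{1} = 0.1940

The Yule-Walker equations for an AR(p) process read, in matrix form,
  Gamma_p phi = r_p,   with   (Gamma_p)_{ij} = gamma(|i - j|),
                       (r_p)_i = gamma(i),   i,j = 1..p.
Substitute the sample gammas (Toeplitz matrix and right-hand side of size 3):
  Gamma_p = [[1.9843, 0.5474, -0.2458], [0.5474, 1.9843, 0.5474], [-0.2458, 0.5474, 1.9843]]
  r_p     = [0.5474, -0.2458, -1.3438]
Written out (R1..R3):
  (R1) 1.9843 phi_1 + 0.5474 phi_2 - 0.2458 phi_3 = 0.5474
  (R2) 0.5474 phi_1 + 1.9843 phi_2 + 0.5474 phi_3 = -0.2458
  (R3) -0.2458 phi_1 + 0.5474 phi_2 + 1.9843 phi_3 = -1.3438
Gaussian elimination:
  R2 <- R2 - (0.5474/1.9843) R1 = R2 - (0.275866) R1:  1.833291 phi_2 + 0.615208 phi_3 = -0.396809
  R3 <- R3 - (-0.2458/1.9843) R1 = R3 - (-0.123872) R1:  0.615208 phi_2 + 1.953852 phi_3 = -1.275992
  R3 <- R3 - (0.615208/1.833291) R2 = R3 - (0.335576) R2:  1.747403 phi_3 = -1.142833
Back-substitution:
  phi_hat_3 = -1.142833 / 1.747403 = -0.654018
  phi_hat_2 = (-0.396809 - (0.615208)(-0.654018)) / 1.833291 = 0.003026
  phi_hat_1 = (0.5474 - (0.5474)(0.003026) - (-0.2458)(-0.654018)) / 1.9843 = 0.194016
So phi_hat = [0.1940, 0.0030, -0.6540].
Therefore phi_hat_1 = 0.1940.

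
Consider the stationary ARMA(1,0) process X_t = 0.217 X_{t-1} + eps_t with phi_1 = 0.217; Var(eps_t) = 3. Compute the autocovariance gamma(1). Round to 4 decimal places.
\gamma(1) = 0.6832

Multiply the model equation by X_{t-k} and take expectations. With theta_0 = psi_0 = 1 and psi_j the MA(infinity) weights, this gives
  gamma(k) - sum_i phi_i gamma(k-i) = c_k,
  c_k = sigma^2 * sum_{j=k..q} theta_j psi_{j-k}   (c_k = 0 for k > q),
using gamma(-m) = gamma(m).
Pure AR (q = 0): c_0 = sigma^2 = 3, c_k = 0 for k >= 1.
Equations for k = 0 and k = 1 (AR order 1):
  gamma(0) = phi_1 gamma(1) + c_0
  gamma(1) = phi_1 gamma(0) + c_1
Substituting the second into the first: gamma(0) (1 - phi_1^2) = c_0 + phi_1 c_1, so
  gamma(0) = c_0 / (1 - phi_1^2) = 3 / (1 - (0.217)^2) = 3 / 0.952911 = 3.148248.
  gamma(1) = phi_1 gamma(0) = (0.217)(3.148248) = 0.68317.
Therefore gamma(1) = 0.6832 (to 4 decimal places).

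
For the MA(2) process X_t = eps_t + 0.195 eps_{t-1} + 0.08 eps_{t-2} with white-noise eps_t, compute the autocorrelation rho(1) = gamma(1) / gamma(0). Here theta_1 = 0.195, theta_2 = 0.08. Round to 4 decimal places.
\rho(1) = 0.2016

For an MA(q) process with theta_0 = 1, the autocovariance is
  gamma(k) = sigma^2 * sum_{i=0..q-k} theta_i * theta_{i+k},
and rho(k) = gamma(k) / gamma(0). Sigma^2 cancels.
  numerator   = (1)*(0.195) + (0.195)*(0.08) = 0.2106.
  denominator = (1)^2 + (0.195)^2 + (0.08)^2 = 1.044425.
  rho(1) = 0.2106 / 1.044425 = 0.2016.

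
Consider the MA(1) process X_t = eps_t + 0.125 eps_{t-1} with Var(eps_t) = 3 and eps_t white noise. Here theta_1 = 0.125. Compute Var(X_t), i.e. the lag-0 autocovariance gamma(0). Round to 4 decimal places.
\gamma(0) = 3.0469

For an MA(q) process X_t = eps_t + sum_i theta_i eps_{t-i} with
Var(eps_t) = sigma^2, the variance is
  gamma(0) = sigma^2 * (1 + sum_i theta_i^2).
  sum_i theta_i^2 = (0.125)^2 = 0.015625.
  gamma(0) = 3 * (1 + 0.015625) = 3 * 1.015625 = 3.046875, which rounds to 3.0469.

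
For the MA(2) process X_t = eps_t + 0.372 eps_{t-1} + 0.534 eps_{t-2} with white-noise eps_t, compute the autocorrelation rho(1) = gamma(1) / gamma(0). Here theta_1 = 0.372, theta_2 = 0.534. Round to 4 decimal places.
\rho(1) = 0.4009

For an MA(q) process with theta_0 = 1, the autocovariance is
  gamma(k) = sigma^2 * sum_{i=0..q-k} theta_i * theta_{i+k},
and rho(k) = gamma(k) / gamma(0). Sigma^2 cancels.
  numerator   = (1)*(0.372) + (0.372)*(0.534) = 0.570648.
  denominator = (1)^2 + (0.372)^2 + (0.534)^2 = 1.42354.
  rho(1) = 0.570648 / 1.42354 = 0.4009.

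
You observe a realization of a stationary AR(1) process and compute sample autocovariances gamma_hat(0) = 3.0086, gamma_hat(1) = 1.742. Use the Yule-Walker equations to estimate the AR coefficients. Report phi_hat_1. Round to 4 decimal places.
\hat\phi_{1} = 0.5790

The Yule-Walker equations for an AR(p) process read, in matrix form,
  Gamma_p phi = r_p,   with   (Gamma_p)_{ij} = gamma(|i - j|),
                       (r_p)_i = gamma(i),   i,j = 1..p.
Substitute the sample gammas (Toeplitz matrix and right-hand side of size 1):
  Gamma_p = [[3.0086]]
  r_p     = [1.742]
With p = 1 this is the single equation gamma(0) phi_1 = gamma(1):
  phi_hat_1 = gamma(1) / gamma(0) = 1.742 / 3.0086 = 0.5790.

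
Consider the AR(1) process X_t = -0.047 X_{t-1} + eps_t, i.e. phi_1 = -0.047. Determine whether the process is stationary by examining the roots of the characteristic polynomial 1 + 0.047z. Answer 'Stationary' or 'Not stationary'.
\text{Stationary}

The AR(p) characteristic polynomial is P(z) = 1 + 0.047z.
Stationarity requires all roots to lie outside the unit circle, i.e. |z| > 1 for every root.
This is linear in z: 1 + (0.047) z = 0  =>  z = -1/(0.047) = -21.276596,  |z| = 21.276596.
Moduli of all roots: 21.2766.
All moduli strictly greater than 1? Yes.
Verdict: Stationary.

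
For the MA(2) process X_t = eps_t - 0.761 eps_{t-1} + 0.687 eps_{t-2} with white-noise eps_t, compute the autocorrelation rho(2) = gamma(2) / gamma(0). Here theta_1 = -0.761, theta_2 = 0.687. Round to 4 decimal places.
\rho(2) = 0.3349

For an MA(q) process with theta_0 = 1, the autocovariance is
  gamma(k) = sigma^2 * sum_{i=0..q-k} theta_i * theta_{i+k},
and rho(k) = gamma(k) / gamma(0). Sigma^2 cancels.
  numerator   = (1)*(0.687) = 0.687.
  denominator = (1)^2 + (-0.761)^2 + (0.687)^2 = 2.05109.
  rho(2) = 0.687 / 2.05109 = 0.3349.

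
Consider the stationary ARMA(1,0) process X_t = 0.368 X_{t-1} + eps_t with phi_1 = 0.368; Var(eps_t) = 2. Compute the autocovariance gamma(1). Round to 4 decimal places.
\gamma(1) = 0.8513

Multiply the model equation by X_{t-k} and take expectations. With theta_0 = psi_0 = 1 and psi_j the MA(infinity) weights, this gives
  gamma(k) - sum_i phi_i gamma(k-i) = c_k,
  c_k = sigma^2 * sum_{j=k..q} theta_j psi_{j-k}   (c_k = 0 for k > q),
using gamma(-m) = gamma(m).
Pure AR (q = 0): c_0 = sigma^2 = 2, c_k = 0 for k >= 1.
Equations for k = 0 and k = 1 (AR order 1):
  gamma(0) = phi_1 gamma(1) + c_0
  gamma(1) = phi_1 gamma(0) + c_1
Substituting the second into the first: gamma(0) (1 - phi_1^2) = c_0 + phi_1 c_1, so
  gamma(0) = c_0 / (1 - phi_1^2) = 2 / (1 - (0.368)^2) = 2 / 0.864576 = 2.313273.
  gamma(1) = phi_1 gamma(0) = (0.368)(2.313273) = 0.851284.
Therefore gamma(1) = 0.8513 (to 4 decimal places).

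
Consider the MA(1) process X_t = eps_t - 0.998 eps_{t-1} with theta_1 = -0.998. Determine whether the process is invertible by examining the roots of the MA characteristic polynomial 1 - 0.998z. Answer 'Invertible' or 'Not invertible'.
\text{Invertible}

The MA(q) characteristic polynomial is P(z) = 1 - 0.998z.
Invertibility requires all roots to lie outside the unit circle, i.e. |z| > 1 for every root.
This is linear in z: 1 + (-0.998) z = 0  =>  z = -1/(-0.998) = 1.002004,  |z| = 1.002004.
Moduli of all roots: 1.0020.
All moduli strictly greater than 1? Yes.
Verdict: Invertible.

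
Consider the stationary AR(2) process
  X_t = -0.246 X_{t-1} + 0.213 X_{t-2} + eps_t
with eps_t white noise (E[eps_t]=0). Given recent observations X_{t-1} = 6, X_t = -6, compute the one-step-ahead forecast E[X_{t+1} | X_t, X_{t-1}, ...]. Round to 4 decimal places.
E[X_{t+1} \mid \mathcal F_t] = 2.7540

For an AR(p) model X_t = c + sum_i phi_i X_{t-i} + eps_t, the
one-step-ahead conditional mean is
  E[X_{t+1} | X_t, ...] = c + sum_i phi_i X_{t+1-i}.
Substitute known values:
  E[X_{t+1} | ...] = (-0.246) * (-6) + (0.213) * (6)
                   = 2.7540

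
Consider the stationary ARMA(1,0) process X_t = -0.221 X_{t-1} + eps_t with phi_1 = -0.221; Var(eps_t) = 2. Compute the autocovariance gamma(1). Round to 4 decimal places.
\gamma(1) = -0.4647

Multiply the model equation by X_{t-k} and take expectations. With theta_0 = psi_0 = 1 and psi_j the MA(infinity) weights, this gives
  gamma(k) - sum_i phi_i gamma(k-i) = c_k,
  c_k = sigma^2 * sum_{j=k..q} theta_j psi_{j-k}   (c_k = 0 for k > q),
using gamma(-m) = gamma(m).
Pure AR (q = 0): c_0 = sigma^2 = 2, c_k = 0 for k >= 1.
Equations for k = 0 and k = 1 (AR order 1):
  gamma(0) = phi_1 gamma(1) + c_0
  gamma(1) = phi_1 gamma(0) + c_1
Substituting the second into the first: gamma(0) (1 - phi_1^2) = c_0 + phi_1 c_1, so
  gamma(0) = c_0 / (1 - phi_1^2) = 2 / (1 - (-0.221)^2) = 2 / 0.951159 = 2.102698.
  gamma(1) = phi_1 gamma(0) = (-0.221)(2.102698) = -0.464696.
Therefore gamma(1) = -0.4647 (to 4 decimal places).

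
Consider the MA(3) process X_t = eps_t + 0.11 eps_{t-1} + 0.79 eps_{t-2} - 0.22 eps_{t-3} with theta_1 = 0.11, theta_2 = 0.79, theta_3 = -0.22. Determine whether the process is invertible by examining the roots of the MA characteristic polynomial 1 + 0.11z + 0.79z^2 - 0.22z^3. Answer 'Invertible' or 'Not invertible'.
\text{Invertible}

The MA(q) characteristic polynomial is P(z) = 1 + 0.11z + 0.79z^2 - 0.22z^3.
Invertibility requires all roots to lie outside the unit circle, i.e. |z| > 1 for every root.
Degree 3: look for a simple real root z0 first, then factor out (1 - z/z0) and solve the remaining quadratic.
Testing z0 = 4: P(4) = 1 + (0.11)(4) + (0.79)(4)^2 + (-0.22)(4)^3
  = 1 + (0.44) + (12.64) + (-14.08) = 0.  So z_0 = 4 is a root, |z_0| = 4.
Divide out the factor (1 - 0.25 z) = (1 - z/z0) (since 1/z0 = 0.25):
  P(z) = (1 - 0.25 z)(1 + (0.36) z + (0.88) z^2)
  [check: z-coef 0.36 - (0.25) = 0.11; z^2-coef 0.88 - (0.25)(0.36) = 0.79; z^3-coef -(0.25)(0.88) = -0.22.]
Remaining roots from the quadratic factor 1 + (0.36) z + (0.88) z^2:
  Set 1 + (0.36) z + (0.88) z^2 = 0, i.e. a z^2 + b z + c = 0 with a = 0.88, b = 0.36, c = 1.
  Discriminant D = b^2 - 4ac = (0.36)^2 - 4*(0.88)*1 = 0.1296 - (3.52) = -3.3904.
  D < 0, so the roots are the complex-conjugate pair z = (-b +/- i sqrt(-D)) / (2a) = -0.2045 +/- 1.0462i.
  For a conjugate pair |z|^2 = z * conj(z) = (product of roots) = c/a = 1/(0.88) = 1.136364, so |z| = sqrt(1.136364) = 1.066 for both roots.
Moduli of all roots: 4.0000, 1.0660, 1.0660.
All moduli strictly greater than 1? Yes.
Verdict: Invertible.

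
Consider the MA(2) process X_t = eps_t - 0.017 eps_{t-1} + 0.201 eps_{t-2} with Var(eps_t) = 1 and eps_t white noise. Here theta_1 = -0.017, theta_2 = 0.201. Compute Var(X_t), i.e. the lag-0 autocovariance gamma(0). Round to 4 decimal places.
\gamma(0) = 1.0407

For an MA(q) process X_t = eps_t + sum_i theta_i eps_{t-i} with
Var(eps_t) = sigma^2, the variance is
  gamma(0) = sigma^2 * (1 + sum_i theta_i^2).
  sum_i theta_i^2 = (-0.017)^2 + (0.201)^2 = 0.000289 + 0.040401 = 0.04069.
  gamma(0) = 1 * (1 + 0.04069) = 1 * 1.04069 = 1.04069, which rounds to 1.0407.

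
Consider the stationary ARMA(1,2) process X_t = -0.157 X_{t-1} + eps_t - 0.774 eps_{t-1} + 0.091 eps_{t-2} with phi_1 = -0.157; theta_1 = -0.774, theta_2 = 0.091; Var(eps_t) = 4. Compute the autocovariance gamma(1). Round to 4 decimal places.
\gamma(1) = -4.6434

Multiply the model equation by X_{t-k} and take expectations. With theta_0 = psi_0 = 1 and psi_j the MA(infinity) weights, this gives
  gamma(k) - sum_i phi_i gamma(k-i) = c_k,
  c_k = sigma^2 * sum_{j=k..q} theta_j psi_{j-k}   (c_k = 0 for k > q),
using gamma(-m) = gamma(m).
psi-weights needed (psi_j = theta_j + sum_i phi_i psi_{j-i}):
  psi_1 = theta_1 + phi_1 = -0.774 + (-0.157) = -0.931
  psi_2 = theta_2 + phi_1 psi_1 = 0.091 + (-0.157)(-0.931) = 0.237167
Right-hand sides:
  c_0 = sigma^2 (1 + theta_1 psi_1 + theta_2 psi_2) = 4 * (1 + (-0.774)(-0.931) + (0.091)(0.237167)) = 4 * 1.742176 = 6.968705
  c_1 = sigma^2 (theta_1 + theta_2 psi_1) = 4 * (-0.774 + (0.091)(-0.931)) = -3.434884
  c_2 = sigma^2 theta_2 = 4 * (0.091) = 0.364
Equations for k = 0 and k = 1 (AR order 1):
  gamma(0) = phi_1 gamma(1) + c_0
  gamma(1) = phi_1 gamma(0) + c_1
Substituting the second into the first: gamma(0) (1 - phi_1^2) = c_0 + phi_1 c_1, so
  gamma(0) = (c_0 + phi_1 c_1) / (1 - phi_1^2) = (6.968705 + (-0.157)(-3.434884)) / (1 - (-0.157)^2) = 7.507982 / 0.975351 = 7.697723.
  gamma(1) = phi_1 gamma(0) + c_1 = (-0.157)(7.697723) + (-3.434884) = -4.643426.
Therefore gamma(1) = -4.6434 (to 4 decimal places).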